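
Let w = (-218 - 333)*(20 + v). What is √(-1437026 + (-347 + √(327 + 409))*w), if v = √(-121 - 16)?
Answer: √(-1437026 + 551*(-347 + 4*√46)*(-20 - I*√137)) ≈ 1584.8 + 650.86*I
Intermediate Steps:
v = I*√137 (v = √(-137) = I*√137 ≈ 11.705*I)
w = -11020 - 551*I*√137 (w = (-218 - 333)*(20 + I*√137) = -551*(20 + I*√137) = -11020 - 551*I*√137 ≈ -11020.0 - 6449.3*I)
√(-1437026 + (-347 + √(327 + 409))*w) = √(-1437026 + (-347 + √(327 + 409))*(-11020 - 551*I*√137)) = √(-1437026 + (-347 + √736)*(-11020 - 551*I*√137)) = √(-1437026 + (-347 + 4*√46)*(-11020 - 551*I*√137)) = √(-1437026 + (-11020 - 551*I*√137)*(-347 + 4*√46))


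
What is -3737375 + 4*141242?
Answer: -3172407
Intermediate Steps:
-3737375 + 4*141242 = -3737375 + 564968 = -3172407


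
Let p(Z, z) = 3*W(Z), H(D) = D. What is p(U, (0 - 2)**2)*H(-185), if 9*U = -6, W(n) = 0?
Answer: 0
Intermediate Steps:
U = -2/3 (U = (1/9)*(-6) = -2/3 ≈ -0.66667)
p(Z, z) = 0 (p(Z, z) = 3*0 = 0)
p(U, (0 - 2)**2)*H(-185) = 0*(-185) = 0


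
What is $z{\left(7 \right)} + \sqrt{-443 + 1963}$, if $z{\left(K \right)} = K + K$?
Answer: $14 + 4 \sqrt{95} \approx 52.987$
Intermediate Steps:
$z{\left(K \right)} = 2 K$
$z{\left(7 \right)} + \sqrt{-443 + 1963} = 2 \cdot 7 + \sqrt{-443 + 1963} = 14 + \sqrt{1520} = 14 + 4 \sqrt{95}$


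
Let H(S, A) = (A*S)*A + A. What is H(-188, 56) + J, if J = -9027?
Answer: -598539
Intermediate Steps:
H(S, A) = A + S*A² (H(S, A) = S*A² + A = A + S*A²)
H(-188, 56) + J = 56*(1 + 56*(-188)) - 9027 = 56*(1 - 10528) - 9027 = 56*(-10527) - 9027 = -589512 - 9027 = -598539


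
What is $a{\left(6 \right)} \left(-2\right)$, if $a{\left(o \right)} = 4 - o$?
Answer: $4$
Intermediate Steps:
$a{\left(6 \right)} \left(-2\right) = \left(4 - 6\right) \left(-2\right) = \left(-2\right) \left(-2\right) = 4$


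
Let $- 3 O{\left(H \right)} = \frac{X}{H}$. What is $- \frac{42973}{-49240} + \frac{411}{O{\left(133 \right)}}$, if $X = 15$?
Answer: $- \frac{538278251}{49240} \approx -10932.0$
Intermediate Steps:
$O{\left(H \right)} = - \frac{5}{H}$ ($O{\left(H \right)} = - \frac{15 \frac{1}{H}}{3} = - \frac{5}{H}$)
$- \frac{42973}{-49240} + \frac{411}{O{\left(133 \right)}} = - \frac{42973}{-49240} + \frac{411}{\left(-5\right) \frac{1}{133}} = \left(-42973\right) \left(- \frac{1}{49240}\right) + \frac{411}{\left(-5\right) \frac{1}{133}} = \frac{42973}{49240} + \frac{411}{- \frac{5}{133}} = \frac{42973}{49240} + 411 \left(- \frac{133}{5}\right) = \frac{42973}{49240} - \frac{54663}{5} = - \frac{538278251}{49240}$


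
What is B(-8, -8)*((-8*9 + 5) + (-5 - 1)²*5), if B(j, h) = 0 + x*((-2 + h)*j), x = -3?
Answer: -27120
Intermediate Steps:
B(j, h) = -3*j*(-2 + h) (B(j, h) = 0 - 3*(-2 + h)*j = 0 - 3*j*(-2 + h) = -3*j*(-2 + h))
B(-8, -8)*((-8*9 + 5) + (-5 - 1)²*5) = (3*(-8)*(2 - 1*(-8)))*((-8*9 + 5) + (-5 - 1)²*5) = (3*(-8)*(2 + 8))*((-72 + 5) + (-6)²*5) = (3*(-8)*10)*(-67 + 36*5) = -240*(-67 + 180) = -240*113 = -27120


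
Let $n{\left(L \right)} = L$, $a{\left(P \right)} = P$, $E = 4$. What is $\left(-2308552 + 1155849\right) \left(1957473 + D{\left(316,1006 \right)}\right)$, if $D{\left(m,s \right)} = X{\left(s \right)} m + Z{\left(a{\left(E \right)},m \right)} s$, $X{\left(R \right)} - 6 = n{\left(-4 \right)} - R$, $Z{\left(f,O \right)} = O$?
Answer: $-2257113507815$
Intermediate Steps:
$X{\left(R \right)} = 2 - R$ ($X{\left(R \right)} = 6 - \left(4 + R\right) = 2 - R$)
$D{\left(m,s \right)} = m s + m \left(2 - s\right)$ ($D{\left(m,s \right)} = \left(2 - s\right) m + m s = m \left(2 - s\right) + m s = m s + m \left(2 - s\right)$)
$\left(-2308552 + 1155849\right) \left(1957473 + D{\left(316,1006 \right)}\right) = \left(-2308552 + 1155849\right) \left(1957473 + 2 \cdot 316\right) = - 1152703 \left(1957473 + 632\right) = \left(-1152703\right) 1958105 = -2257113507815$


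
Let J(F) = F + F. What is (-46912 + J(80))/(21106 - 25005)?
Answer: 46752/3899 ≈ 11.991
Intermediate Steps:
J(F) = 2*F
(-46912 + J(80))/(21106 - 25005) = (-46912 + 2*80)/(21106 - 25005) = (-46912 + 160)/(-3899) = -46752*(-1/3899) = 46752/3899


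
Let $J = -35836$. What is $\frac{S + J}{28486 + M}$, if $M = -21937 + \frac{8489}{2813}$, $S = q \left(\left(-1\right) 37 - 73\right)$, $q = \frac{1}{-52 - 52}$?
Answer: $- \frac{5241792021}{958402952} \approx -5.4693$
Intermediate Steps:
$q = - \frac{1}{104}$ ($q = \frac{1}{-52 - 52} = \frac{1}{-104} = - \frac{1}{104} \approx -0.0096154$)
$S = \frac{55}{52}$ ($S = - \frac{\left(-1\right) 37 - 73}{104} = - \frac{-37 - 73}{104} = \left(- \frac{1}{104}\right) \left(-110\right) = \frac{55}{52} \approx 1.0577$)
$M = - \frac{61700292}{2813}$ ($M = -21937 + 8489 \cdot \frac{1}{2813} = -21937 + \frac{8489}{2813} = - \frac{61700292}{2813} \approx -21934.0$)
$\frac{S + J}{28486 + M} = \frac{\frac{55}{52} - 35836}{28486 - \frac{61700292}{2813}} = - \frac{1863417}{52 \cdot \frac{18430826}{2813}} = \left(- \frac{1863417}{52}\right) \frac{2813}{18430826} = - \frac{5241792021}{958402952}$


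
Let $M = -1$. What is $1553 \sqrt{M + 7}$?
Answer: $1553 \sqrt{6} \approx 3804.1$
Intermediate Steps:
$1553 \sqrt{M + 7} = 1553 \sqrt{-1 + 7} = 1553 \sqrt{6}$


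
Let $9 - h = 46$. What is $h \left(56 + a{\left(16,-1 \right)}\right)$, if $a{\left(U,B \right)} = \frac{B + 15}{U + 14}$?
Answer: $- \frac{31339}{15} \approx -2089.3$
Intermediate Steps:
$a{\left(U,B \right)} = \frac{15 + B}{14 + U}$
$h = -37$ ($h = 9 - 46 = -37$)
$h \left(56 + a{\left(16,-1 \right)}\right) = - 37 \left(56 + \frac{15 - 1}{14 + 16}\right) = - 37 \left(56 + \frac{1}{30} \cdot 14\right) = - 37 \left(56 + \frac{7}{15}\right) = \left(-37\right) \frac{847}{15} = - \frac{31339}{15}$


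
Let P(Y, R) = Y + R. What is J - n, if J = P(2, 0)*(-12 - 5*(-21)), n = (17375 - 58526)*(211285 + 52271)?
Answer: 10845593142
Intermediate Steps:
P(Y, R) = R + Y
n = -10845592956 (n = -41151*263556 = -10845592956)
J = 186 (J = (0 + 2)*(-12 - 5*(-21)) = 2*(-12 + 105) = 2*93 = 186)
J - n = 186 - 1*(-10845592956) = 186 + 10845592956 = 10845593142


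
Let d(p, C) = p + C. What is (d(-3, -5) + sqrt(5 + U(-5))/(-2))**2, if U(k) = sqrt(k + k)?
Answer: (16 + sqrt(5 + I*sqrt(10)))**2/4 ≈ 83.94 + 6.2049*I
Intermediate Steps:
U(k) = sqrt(2)*sqrt(k) (U(k) = sqrt(2*k) = sqrt(2)*sqrt(k))
d(p, C) = C + p
(d(-3, -5) + sqrt(5 + U(-5))/(-2))**2 = ((-5 - 3) + sqrt(5 + sqrt(2)*sqrt(-5))/(-2))**2 = (-8 + sqrt(5 + sqrt(2)*(I*sqrt(5)))*(-1/2))**2 = (-8 + sqrt(5 + I*sqrt(10))*(-1/2))**2 = (-8 - sqrt(5 + I*sqrt(10))/2)**2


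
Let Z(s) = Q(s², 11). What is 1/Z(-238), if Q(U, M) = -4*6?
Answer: -1/24 ≈ -0.041667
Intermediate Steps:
Q(U, M) = -24
Z(s) = -24
1/Z(-238) = 1/(-24) = -1/24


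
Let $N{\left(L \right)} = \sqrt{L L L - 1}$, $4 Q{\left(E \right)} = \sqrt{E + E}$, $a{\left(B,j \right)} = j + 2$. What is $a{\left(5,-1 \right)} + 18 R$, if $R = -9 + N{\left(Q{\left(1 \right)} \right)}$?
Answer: $-161 + \frac{9 i \sqrt{64 - 2 \sqrt{2}}}{4} \approx -161.0 + 17.598 i$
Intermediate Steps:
$a{\left(B,j \right)} = 2 + j$
$Q{\left(E \right)} = \frac{\sqrt{2} \sqrt{E}}{4}$ ($Q{\left(E \right)} = \frac{\sqrt{E + E}}{4} = \frac{\sqrt{2 E}}{4} = \frac{\sqrt{2} \sqrt{E}}{4}$)
$N{\left(L \right)} = \sqrt{-1 + L^{3}}$ ($N{\left(L \right)} = \sqrt{L^{2} L - 1} = \sqrt{L^{3} - 1} = \sqrt{-1 + L^{3}}$)
$R = -9 + \sqrt{-1 + \frac{\sqrt{2}}{32}}$ ($R = -9 + \sqrt{-1 + \left(\frac{\sqrt{2} \sqrt{1}}{4}\right)^{3}} = -9 + \sqrt{-1 + \left(\frac{1}{4} \sqrt{2} \cdot 1\right)^{3}} = -9 + \sqrt{-1 + \left(\frac{\sqrt{2}}{4}\right)^{3}} = -9 + \sqrt{-1 + \frac{\sqrt{2}}{32}} \approx -9.0 + 0.97765 i$)
$a{\left(5,-1 \right)} + 18 R = \left(2 - 1\right) + 18 \left(-9 + \frac{i \sqrt{64 - 2 \sqrt{2}}}{8}\right) = 1 - \left(162 - \frac{9 i \sqrt{64 - 2 \sqrt{2}}}{4}\right) = -161 + \frac{9 i \sqrt{64 - 2 \sqrt{2}}}{4}$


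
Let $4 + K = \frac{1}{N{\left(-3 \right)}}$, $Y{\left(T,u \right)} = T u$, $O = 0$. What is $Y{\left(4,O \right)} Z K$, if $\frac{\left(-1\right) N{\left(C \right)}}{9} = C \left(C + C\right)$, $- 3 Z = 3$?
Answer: $0$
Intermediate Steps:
$Z = -1$ ($Z = \left(- \frac{1}{3}\right) 3 = -1$)
$N{\left(C \right)} = - 18 C^{2}$ ($N{\left(C \right)} = - 9 C \left(C + C\right) = - 9 C 2 C = - 9 \cdot 2 C^{2} = - 18 C^{2}$)
$K = - \frac{649}{162}$ ($K = -4 + \frac{1}{\left(-18\right) \left(-3\right)^{2}} = -4 + \frac{1}{\left(-18\right) 9} = -4 + \frac{1}{-162} = -4 - \frac{1}{162} = - \frac{649}{162} \approx -4.0062$)
$Y{\left(4,O \right)} Z K = 4 \cdot 0 \left(-1\right) \left(- \frac{649}{162}\right) = 0 \left(-1\right) \left(- \frac{649}{162}\right) = 0 \left(- \frac{649}{162}\right) = 0$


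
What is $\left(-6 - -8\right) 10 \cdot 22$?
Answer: $440$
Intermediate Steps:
$\left(-6 - -8\right) 10 \cdot 22 = \left(-6 + 8\right) 10 \cdot 22 = 2 \cdot 10 \cdot 22 = 20 \cdot 22 = 440$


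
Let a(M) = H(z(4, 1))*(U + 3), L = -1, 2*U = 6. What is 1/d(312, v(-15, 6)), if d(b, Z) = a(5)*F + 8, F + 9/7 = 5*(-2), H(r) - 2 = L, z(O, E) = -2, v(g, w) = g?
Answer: -7/418 ≈ -0.016746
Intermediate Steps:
U = 3 (U = (½)*6 = 3)
H(r) = 1 (H(r) = 2 - 1 = 1)
F = -79/7 (F = -9/7 + 5*(-2) = -9/7 - 10 = -79/7 ≈ -11.286)
a(M) = 6 (a(M) = 1*(3 + 3) = 1*6 = 6)
d(b, Z) = -418/7 (d(b, Z) = 6*(-79/7) + 8 = -474/7 + 8 = -418/7)
1/d(312, v(-15, 6)) = 1/(-418/7) = -7/418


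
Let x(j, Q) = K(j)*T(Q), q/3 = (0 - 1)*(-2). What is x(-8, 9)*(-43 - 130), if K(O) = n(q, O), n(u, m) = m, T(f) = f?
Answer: 12456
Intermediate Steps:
q = 6 (q = 3*((0 - 1)*(-2)) = 3*(-1*(-2)) = 3*2 = 6)
K(O) = O
x(j, Q) = Q*j (x(j, Q) = j*Q = Q*j)
x(-8, 9)*(-43 - 130) = (9*(-8))*(-43 - 130) = -72*(-173) = 12456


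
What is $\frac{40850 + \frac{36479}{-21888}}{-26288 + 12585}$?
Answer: $- \frac{894088321}{299931264} \approx -2.981$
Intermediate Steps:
$\frac{40850 + \frac{36479}{-21888}}{-26288 + 12585} = \frac{40850 + 36479 \left(- \frac{1}{21888}\right)}{-13703} = \left(40850 - \frac{36479}{21888}\right) \left(- \frac{1}{13703}\right) = \frac{894088321}{21888} \left(- \frac{1}{13703}\right) = - \frac{894088321}{299931264}$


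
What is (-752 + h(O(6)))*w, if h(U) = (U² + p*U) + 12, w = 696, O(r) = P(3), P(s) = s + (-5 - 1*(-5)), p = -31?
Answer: -573504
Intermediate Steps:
P(s) = s (P(s) = s + (-5 + 5) = s + 0 = s)
O(r) = 3
h(U) = 12 + U² - 31*U (h(U) = (U² - 31*U) + 12 = 12 + U² - 31*U)
(-752 + h(O(6)))*w = (-752 + (12 + 3² - 31*3))*696 = (-752 + (12 + 9 - 93))*696 = (-752 - 72)*696 = -824*696 = -573504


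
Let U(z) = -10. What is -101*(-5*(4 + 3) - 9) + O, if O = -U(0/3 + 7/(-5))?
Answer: 4454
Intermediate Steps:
O = 10 (O = -1*(-10) = 10)
-101*(-5*(4 + 3) - 9) + O = -101*(-5*(4 + 3) - 9) + 10 = -101*(-5*7 - 9) + 10 = -101*(-35 - 9) + 10 = -101*(-44) + 10 = 4444 + 10 = 4454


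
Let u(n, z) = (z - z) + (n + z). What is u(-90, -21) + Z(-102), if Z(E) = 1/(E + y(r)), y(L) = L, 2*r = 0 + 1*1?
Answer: -22535/203 ≈ -111.01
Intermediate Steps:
r = ½ (r = (0 + 1*1)/2 = (0 + 1)/2 = (½)*1 = ½ ≈ 0.50000)
Z(E) = 1/(½ + E) (Z(E) = 1/(E + ½) = 1/(½ + E))
u(n, z) = n + z (u(n, z) = 0 + (n + z) = n + z)
u(-90, -21) + Z(-102) = (-90 - 21) + 2/(1 + 2*(-102)) = -111 + 2/(1 - 204) = -111 + 2/(-203) = -111 + 2*(-1/203) = -111 - 2/203 = -22535/203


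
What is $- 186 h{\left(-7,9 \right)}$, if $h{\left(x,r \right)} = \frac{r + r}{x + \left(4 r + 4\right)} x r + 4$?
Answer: $\frac{62124}{11} \approx 5647.6$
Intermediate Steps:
$h{\left(x,r \right)} = 4 + \frac{2 x r^{2}}{4 + x + 4 r}$ ($h{\left(x,r \right)} = \frac{2 r}{x + \left(4 + 4 r\right)} x r + 4 = \frac{2 r}{4 + x + 4 r} x r + 4 = \frac{2 r x}{4 + x + 4 r} r + 4 = \frac{2 x r^{2}}{4 + x + 4 r} + 4 = 4 + \frac{2 x r^{2}}{4 + x + 4 r}$)
$- 186 h{\left(-7,9 \right)} = - 186 \frac{2 \left(8 + 2 \left(-7\right) + 8 \cdot 9 - 7 \cdot 9^{2}\right)}{4 - 7 + 4 \cdot 9} = - 186 \frac{2 \left(8 - 14 + 72 - 567\right)}{4 - 7 + 36} = - 186 \frac{2 \left(8 - 14 + 72 - 567\right)}{33} = - 186 \cdot 2 \cdot \frac{1}{33} \left(-501\right) = \left(-186\right) \left(- \frac{334}{11}\right) = \frac{62124}{11}$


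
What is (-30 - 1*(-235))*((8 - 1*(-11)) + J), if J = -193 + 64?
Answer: -22550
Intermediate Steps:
J = -129
(-30 - 1*(-235))*((8 - 1*(-11)) + J) = (-30 - 1*(-235))*((8 - 1*(-11)) - 129) = (-30 + 235)*((8 + 11) - 129) = 205*(19 - 129) = 205*(-110) = -22550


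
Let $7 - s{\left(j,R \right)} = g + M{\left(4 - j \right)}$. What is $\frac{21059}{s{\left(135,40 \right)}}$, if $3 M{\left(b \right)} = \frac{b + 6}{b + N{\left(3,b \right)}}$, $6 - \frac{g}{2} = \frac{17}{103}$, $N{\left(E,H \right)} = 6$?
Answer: $- \frac{6507231}{1546} \approx -4209.1$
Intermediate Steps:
$g = \frac{1202}{103}$ ($g = 12 - 2 \cdot \frac{17}{103} = 12 - 2 \cdot 17 \cdot \frac{1}{103} = 12 - \frac{34}{103} = \frac{1202}{103} \approx 11.67$)
$M{\left(b \right)} = \frac{1}{3}$ ($M{\left(b \right)} = \frac{\left(b + 6\right) \frac{1}{b + 6}}{3} = \frac{\left(6 + b\right) \frac{1}{6 + b}}{3} = \frac{1}{3} \cdot 1 = \frac{1}{3}$)
$s{\left(j,R \right)} = - \frac{1546}{309}$ ($s{\left(j,R \right)} = 7 - \left(\frac{1202}{103} + \frac{1}{3}\right) = 7 - \frac{3709}{309} = - \frac{1546}{309}$)
$\frac{21059}{s{\left(135,40 \right)}} = \frac{21059}{- \frac{1546}{309}} = 21059 \left(- \frac{309}{1546}\right) = - \frac{6507231}{1546}$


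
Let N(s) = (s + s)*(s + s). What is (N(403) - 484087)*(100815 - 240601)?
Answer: -23141432514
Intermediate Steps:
N(s) = 4*s² (N(s) = (2*s)*(2*s) = 4*s²)
(N(403) - 484087)*(100815 - 240601) = (4*403² - 484087)*(100815 - 240601) = (4*162409 - 484087)*(-139786) = (649636 - 484087)*(-139786) = 165549*(-139786) = -23141432514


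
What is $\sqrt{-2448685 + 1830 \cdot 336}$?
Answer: $i \sqrt{1833805} \approx 1354.2 i$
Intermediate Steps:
$\sqrt{-2448685 + 1830 \cdot 336} = \sqrt{-2448685 + 614880} = \sqrt{-1833805} = i \sqrt{1833805}$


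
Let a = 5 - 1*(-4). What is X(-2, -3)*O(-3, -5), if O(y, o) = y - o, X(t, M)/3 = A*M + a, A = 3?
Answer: 0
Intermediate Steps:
a = 9 (a = 5 + 4 = 9)
X(t, M) = 27 + 9*M (X(t, M) = 3*(3*M + 9) = 3*(9 + 3*M) = 27 + 9*M)
X(-2, -3)*O(-3, -5) = (27 + 9*(-3))*(-3 - 1*(-5)) = (27 - 27)*(-3 + 5) = 0*2 = 0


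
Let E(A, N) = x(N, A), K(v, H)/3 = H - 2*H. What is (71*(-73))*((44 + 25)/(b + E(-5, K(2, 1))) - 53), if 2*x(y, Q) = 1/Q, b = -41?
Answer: 38825853/137 ≈ 2.8340e+5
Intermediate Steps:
K(v, H) = -3*H (K(v, H) = 3*(H - 2*H) = 3*(-H) = -3*H)
x(y, Q) = 1/(2*Q)
E(A, N) = 1/(2*A)
(71*(-73))*((44 + 25)/(b + E(-5, K(2, 1))) - 53) = (71*(-73))*((44 + 25)/(-41 + (1/2)/(-5)) - 53) = -5183*(69/(-41 + (1/2)*(-1/5)) - 53) = -5183*(69/(-41 - 1/10) - 53) = -5183*(69/(-411/10) - 53) = -5183*(69*(-10/411) - 53) = -5183*(-230/137 - 53) = -5183*(-7491/137) = 38825853/137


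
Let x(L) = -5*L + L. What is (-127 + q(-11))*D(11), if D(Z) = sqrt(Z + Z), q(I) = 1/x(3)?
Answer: -1525*sqrt(22)/12 ≈ -596.07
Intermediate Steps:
x(L) = -4*L
q(I) = -1/12 (q(I) = 1/(-4*3) = 1/(-12) = -1/12)
D(Z) = sqrt(2)*sqrt(Z) (D(Z) = sqrt(2*Z) = sqrt(2)*sqrt(Z))
(-127 + q(-11))*D(11) = (-127 - 1/12)*(sqrt(2)*sqrt(11)) = -1525*sqrt(22)/12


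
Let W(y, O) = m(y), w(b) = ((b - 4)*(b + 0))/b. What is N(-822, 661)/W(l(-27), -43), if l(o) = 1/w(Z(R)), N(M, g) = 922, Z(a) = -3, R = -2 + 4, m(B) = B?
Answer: -6454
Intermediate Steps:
R = 2
w(b) = -4 + b (w(b) = ((-4 + b)*b)/b = (b*(-4 + b))/b = -4 + b)
l(o) = -1/7 (l(o) = 1/(-4 - 3) = 1/(-7) = -1/7)
W(y, O) = y
N(-822, 661)/W(l(-27), -43) = 922/(-1/7) = 922*(-7) = -6454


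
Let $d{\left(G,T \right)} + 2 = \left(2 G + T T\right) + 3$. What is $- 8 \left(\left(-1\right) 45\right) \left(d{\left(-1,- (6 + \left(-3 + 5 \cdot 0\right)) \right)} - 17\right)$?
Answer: $-3240$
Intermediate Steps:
$d{\left(G,T \right)} = 1 + T^{2} + 2 G$ ($d{\left(G,T \right)} = -2 + \left(\left(2 G + T T\right) + 3\right) = -2 + \left(\left(2 G + T^{2}\right) + 3\right) = -2 + \left(\left(T^{2} + 2 G\right) + 3\right) = -2 + \left(3 + T^{2} + 2 G\right) = 1 + T^{2} + 2 G$)
$- 8 \left(\left(-1\right) 45\right) \left(d{\left(-1,- (6 + \left(-3 + 5 \cdot 0\right)) \right)} - 17\right) = - 8 \left(\left(-1\right) 45\right) \left(\left(1 + \left(- (6 + \left(-3 + 5 \cdot 0\right))\right)^{2} + 2 \left(-1\right)\right) - 17\right) = \left(-8\right) \left(-45\right) \left(\left(1 + \left(- (6 + \left(-3 + 0\right))\right)^{2} - 2\right) - 17\right) = 360 \left(\left(1 + \left(- (6 - 3)\right)^{2} - 2\right) - 17\right) = 360 \left(\left(1 + \left(\left(-1\right) 3\right)^{2} - 2\right) - 17\right) = 360 \left(\left(1 + \left(-3\right)^{2} - 2\right) - 17\right) = 360 \left(\left(1 + 9 - 2\right) - 17\right) = 360 \left(8 - 17\right) = 360 \left(-9\right) = -3240$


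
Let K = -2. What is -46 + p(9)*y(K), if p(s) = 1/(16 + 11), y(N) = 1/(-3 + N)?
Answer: -6211/135 ≈ -46.007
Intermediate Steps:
p(s) = 1/27
-46 + p(9)*y(K) = -46 + 1/(27*(-3 - 2)) = -46 + (1/27)/(-5) = -46 + (1/27)*(-1/5) = -46 - 1/135 = -6211/135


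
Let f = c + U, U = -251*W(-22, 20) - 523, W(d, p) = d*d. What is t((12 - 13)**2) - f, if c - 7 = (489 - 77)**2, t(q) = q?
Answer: -47743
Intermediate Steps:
W(d, p) = d**2
U = -122007 (U = -251*(-22)**2 - 523 = -251*484 - 523 = -121484 - 523 = -122007)
c = 169751 (c = 7 + (489 - 77)**2 = 7 + 412**2 = 7 + 169744 = 169751)
f = 47744 (f = 169751 - 122007 = 47744)
t((12 - 13)**2) - f = (12 - 13)**2 - 1*47744 = (-1)**2 - 47744 = 1 - 47744 = -47743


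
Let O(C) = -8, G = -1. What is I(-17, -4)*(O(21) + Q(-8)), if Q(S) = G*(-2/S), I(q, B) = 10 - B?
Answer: -231/2 ≈ -115.50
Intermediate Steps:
Q(S) = 2/S (Q(S) = -(-2)/S = 2/S)
I(-17, -4)*(O(21) + Q(-8)) = (10 - 1*(-4))*(-8 + 2/(-8)) = (10 + 4)*(-8 + 2*(-⅛)) = 14*(-8 - ¼) = 14*(-33/4) = -231/2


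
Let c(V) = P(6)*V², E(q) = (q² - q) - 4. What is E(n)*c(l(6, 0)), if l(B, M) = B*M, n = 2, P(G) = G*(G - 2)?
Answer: 0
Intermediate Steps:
P(G) = G*(-2 + G)
E(q) = -4 + q² - q
c(V) = 24*V² (c(V) = (6*(-2 + 6))*V² = (6*4)*V² = 24*V²)
E(n)*c(l(6, 0)) = (-4 + 2² - 1*2)*(24*(6*0)²) = (-4 + 4 - 2)*(24*0²) = -48*0 = -2*0 = 0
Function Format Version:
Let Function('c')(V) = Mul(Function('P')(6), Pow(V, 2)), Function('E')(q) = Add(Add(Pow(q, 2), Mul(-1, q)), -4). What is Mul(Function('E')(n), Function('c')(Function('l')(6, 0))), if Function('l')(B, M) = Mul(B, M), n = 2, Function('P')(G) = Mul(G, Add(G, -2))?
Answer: 0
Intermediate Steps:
Function('P')(G) = Mul(G, Add(-2, G))
Function('E')(q) = Add(-4, Pow(q, 2), Mul(-1, q))
Function('c')(V) = Mul(24, Pow(V, 2)) (Function('c')(V) = Mul(Mul(6, Add(-2, 6)), Pow(V, 2)) = Mul(Mul(6, 4), Pow(V, 2)) = Mul(24, Pow(V, 2)))
Mul(Function('E')(n), Function('c')(Function('l')(6, 0))) = Mul(Add(-4, Pow(2, 2), Mul(-1, 2)), Mul(24, Pow(Mul(6, 0), 2))) = Mul(Add(-4, 4, -2), Mul(24, Pow(0, 2))) = Mul(-2, Mul(24, 0)) = Mul(-2, 0) = 0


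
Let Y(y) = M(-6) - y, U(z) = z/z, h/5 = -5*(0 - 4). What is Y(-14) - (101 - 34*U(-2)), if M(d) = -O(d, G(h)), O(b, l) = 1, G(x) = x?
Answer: -54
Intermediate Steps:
h = 100 (h = 5*(-5*(0 - 4)) = 5*(-5*(-4)) = 5*20 = 100)
U(z) = 1
M(d) = -1 (M(d) = -1*1 = -1)
Y(y) = -1 - y
Y(-14) - (101 - 34*U(-2)) = (-1 - 1*(-14)) - (101 - 34*1) = (-1 + 14) - (101 - 34) = 13 - 1*67 = 13 - 67 = -54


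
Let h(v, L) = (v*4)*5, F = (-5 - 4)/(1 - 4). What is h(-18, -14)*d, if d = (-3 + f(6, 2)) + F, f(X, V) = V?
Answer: -720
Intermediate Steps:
F = 3 (F = -9/(-3) = -9*(-⅓) = 3)
h(v, L) = 20*v (h(v, L) = (4*v)*5 = 20*v)
d = 2 (d = (-3 + 2) + 3 = -1 + 3 = 2)
h(-18, -14)*d = (20*(-18))*2 = -360*2 = -720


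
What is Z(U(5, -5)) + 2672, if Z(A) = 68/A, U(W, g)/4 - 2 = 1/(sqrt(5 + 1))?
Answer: 61660/23 - 17*sqrt(6)/23 ≈ 2679.1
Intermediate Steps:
U(W, g) = 8 + 2*sqrt(6)/3 (U(W, g) = 8 + 4/(sqrt(5 + 1)) = 8 + 4/(sqrt(6)) = 8 + 4*(sqrt(6)/6) = 8 + 2*sqrt(6)/3)
Z(U(5, -5)) + 2672 = 68/(8 + 2*sqrt(6)/3) + 2672 = 2672 + 68/(8 + 2*sqrt(6)/3)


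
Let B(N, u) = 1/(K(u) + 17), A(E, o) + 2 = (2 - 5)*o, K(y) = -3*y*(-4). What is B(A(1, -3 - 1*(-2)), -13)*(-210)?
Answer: 210/139 ≈ 1.5108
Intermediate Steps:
K(y) = 12*y
A(E, o) = -2 - 3*o (A(E, o) = -2 + (2 - 5)*o = -2 - 3*o)
B(N, u) = 1/(17 + 12*u) (B(N, u) = 1/(12*u + 17) = 1/(17 + 12*u))
B(A(1, -3 - 1*(-2)), -13)*(-210) = -210/(17 + 12*(-13)) = -210/(17 - 156) = -210/(-139) = -1/139*(-210) = 210/139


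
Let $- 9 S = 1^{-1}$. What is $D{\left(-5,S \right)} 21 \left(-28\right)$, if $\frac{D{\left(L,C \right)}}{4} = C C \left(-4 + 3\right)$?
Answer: $\frac{784}{27} \approx 29.037$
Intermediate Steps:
$S = - \frac{1}{9}$ ($S = - \frac{1}{9 \cdot 1} = \left(- \frac{1}{9}\right) 1 = - \frac{1}{9} \approx -0.11111$)
$D{\left(L,C \right)} = - 4 C^{2}$ ($D{\left(L,C \right)} = 4 C C \left(-4 + 3\right) = 4 C^{2} \left(-1\right) = 4 \left(- C^{2}\right) = - 4 C^{2}$)
$D{\left(-5,S \right)} 21 \left(-28\right) = - 4 \left(- \frac{1}{9}\right)^{2} \cdot 21 \left(-28\right) = \left(-4\right) \frac{1}{81} \cdot 21 \left(-28\right) = \left(- \frac{4}{81}\right) 21 \left(-28\right) = \left(- \frac{28}{27}\right) \left(-28\right) = \frac{784}{27}$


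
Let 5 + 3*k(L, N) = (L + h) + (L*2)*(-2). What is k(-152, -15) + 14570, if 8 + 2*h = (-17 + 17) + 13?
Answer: 88327/6 ≈ 14721.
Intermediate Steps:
h = 5/2 (h = -4 + ((-17 + 17) + 13)/2 = -4 + (0 + 13)/2 = -4 + (1/2)*13 = -4 + 13/2 = 5/2 ≈ 2.5000)
k(L, N) = -5/6 - L (k(L, N) = -5/3 + ((L + 5/2) + (L*2)*(-2))/3 = -5/3 + ((5/2 + L) + (2*L)*(-2))/3 = -5/3 + ((5/2 + L) - 4*L)/3 = -5/3 + (5/2 - 3*L)/3 = -5/3 + (5/6 - L) = -5/6 - L)
k(-152, -15) + 14570 = (-5/6 - 1*(-152)) + 14570 = (-5/6 + 152) + 14570 = 907/6 + 14570 = 88327/6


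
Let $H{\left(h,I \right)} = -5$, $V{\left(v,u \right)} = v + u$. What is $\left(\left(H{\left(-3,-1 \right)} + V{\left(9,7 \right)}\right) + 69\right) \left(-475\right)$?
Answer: $-38000$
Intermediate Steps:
$V{\left(v,u \right)} = u + v$
$\left(\left(H{\left(-3,-1 \right)} + V{\left(9,7 \right)}\right) + 69\right) \left(-475\right) = \left(\left(-5 + \left(7 + 9\right)\right) + 69\right) \left(-475\right) = \left(\left(-5 + 16\right) + 69\right) \left(-475\right) = \left(11 + 69\right) \left(-475\right) = 80 \left(-475\right) = -38000$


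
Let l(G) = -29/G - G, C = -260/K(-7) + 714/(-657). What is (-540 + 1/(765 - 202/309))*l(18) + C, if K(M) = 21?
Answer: 7658840608135/724137078 ≈ 10577.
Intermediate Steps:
C = -6882/511 (C = -260/21 + 714/(-657) = -260*1/21 + 714*(-1/657) = -260/21 - 238/219 = -6882/511 ≈ -13.468)
l(G) = -G - 29/G
(-540 + 1/(765 - 202/309))*l(18) + C = (-540 + 1/(765 - 202/309))*(-1*18 - 29/18) - 6882/511 = (-540 + 1/(765 - 202*1/309))*(-18 - 29*1/18) - 6882/511 = (-540 + 1/(765 - 202/309))*(-18 - 29/18) - 6882/511 = (-540 + 1/(236183/309))*(-353/18) - 6882/511 = (-540 + 309/236183)*(-353/18) - 6882/511 = -127538511/236183*(-353/18) - 6882/511 = 15007031461/1417098 - 6882/511 = 7658840608135/724137078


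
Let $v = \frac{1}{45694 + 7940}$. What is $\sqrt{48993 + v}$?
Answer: $\frac{\sqrt{140933555655942}}{53634} \approx 221.34$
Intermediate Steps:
$v = \frac{1}{53634} \approx 1.8645 \cdot 10^{-5}$
$\sqrt{48993 + v} = \sqrt{48993 + \frac{1}{53634}} = \sqrt{\frac{2627690563}{53634}} = \frac{\sqrt{140933555655942}}{53634}$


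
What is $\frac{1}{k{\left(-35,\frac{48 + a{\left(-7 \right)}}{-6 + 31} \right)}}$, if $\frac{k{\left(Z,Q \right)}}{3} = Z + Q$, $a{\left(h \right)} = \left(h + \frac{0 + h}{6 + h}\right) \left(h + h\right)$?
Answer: $- \frac{25}{2481} \approx -0.010077$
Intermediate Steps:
$a{\left(h \right)} = 2 h \left(h + \frac{h}{6 + h}\right)$ ($a{\left(h \right)} = \left(h + \frac{h}{6 + h}\right) 2 h = 2 h \left(h + \frac{h}{6 + h}\right)$)
$k{\left(Z,Q \right)} = 3 Q + 3 Z$ ($k{\left(Z,Q \right)} = 3 \left(Z + Q\right) = 3 \left(Q + Z\right) = 3 Q + 3 Z$)
$\frac{1}{k{\left(-35,\frac{48 + a{\left(-7 \right)}}{-6 + 31} \right)}} = \frac{1}{3 \frac{48 + \frac{2 \left(-7\right)^{2} \left(7 - 7\right)}{6 - 7}}{-6 + 31} + 3 \left(-35\right)} = \frac{1}{3 \frac{48 + 2 \cdot 49 \frac{1}{-1} \cdot 0}{25} - 105} = \frac{1}{3 \left(48 + 2 \cdot 49 \left(-1\right) 0\right) \frac{1}{25} - 105} = \frac{1}{3 \left(48 + 0\right) \frac{1}{25} - 105} = \frac{1}{3 \cdot 48 \cdot \frac{1}{25} - 105} = \frac{1}{3 \cdot \frac{48}{25} - 105} = \frac{1}{\frac{144}{25} - 105} = \frac{1}{- \frac{2481}{25}} = - \frac{25}{2481}$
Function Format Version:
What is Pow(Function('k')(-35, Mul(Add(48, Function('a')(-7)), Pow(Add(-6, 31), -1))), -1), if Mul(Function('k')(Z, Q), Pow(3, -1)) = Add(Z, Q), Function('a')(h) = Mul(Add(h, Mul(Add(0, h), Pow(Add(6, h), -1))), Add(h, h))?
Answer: Rational(-25, 2481) ≈ -0.010077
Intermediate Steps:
Function('a')(h) = Mul(2, h, Add(h, Mul(h, Pow(Add(6, h), -1)))) (Function('a')(h) = Mul(Add(h, Mul(h, Pow(Add(6, h), -1))), Mul(2, h)) = Mul(2, h, Add(h, Mul(h, Pow(Add(6, h), -1)))))
Function('k')(Z, Q) = Add(Mul(3, Q), Mul(3, Z)) (Function('k')(Z, Q) = Mul(3, Add(Z, Q)) = Mul(3, Add(Q, Z)) = Add(Mul(3, Q), Mul(3, Z)))
Pow(Function('k')(-35, Mul(Add(48, Function('a')(-7)), Pow(Add(-6, 31), -1))), -1) = Pow(Add(Mul(3, Mul(Add(48, Mul(2, Pow(-7, 2), Pow(Add(6, -7), -1), Add(7, -7))), Pow(Add(-6, 31), -1))), Mul(3, -35)), -1) = Pow(Add(Mul(3, Mul(Add(48, Mul(2, 49, Pow(-1, -1), 0)), Pow(25, -1))), -105), -1) = Pow(Add(Mul(3, Mul(Add(48, Mul(2, 49, -1, 0)), Rational(1, 25))), -105), -1) = Pow(Add(Mul(3, Mul(Add(48, 0), Rational(1, 25))), -105), -1) = Pow(Add(Mul(3, Mul(48, Rational(1, 25))), -105), -1) = Pow(Add(Mul(3, Rational(48, 25)), -105), -1) = Pow(Add(Rational(144, 25), -105), -1) = Pow(Rational(-2481, 25), -1) = Rational(-25, 2481)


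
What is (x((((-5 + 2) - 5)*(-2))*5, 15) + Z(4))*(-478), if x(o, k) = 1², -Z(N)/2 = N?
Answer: 3346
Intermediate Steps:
Z(N) = -2*N
x(o, k) = 1
(x((((-5 + 2) - 5)*(-2))*5, 15) + Z(4))*(-478) = (1 - 2*4)*(-478) = (1 - 8)*(-478) = -7*(-478) = 3346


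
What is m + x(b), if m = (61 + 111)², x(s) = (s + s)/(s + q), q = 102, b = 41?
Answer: 4230594/143 ≈ 29585.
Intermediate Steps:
x(s) = 2*s/(102 + s) (x(s) = (s + s)/(s + 102) = (2*s)/(102 + s) = 2*s/(102 + s))
m = 29584 (m = 172² = 29584)
m + x(b) = 29584 + 2*41/(102 + 41) = 29584 + 2*41/143 = 29584 + 2*41*(1/143) = 29584 + 82/143 = 4230594/143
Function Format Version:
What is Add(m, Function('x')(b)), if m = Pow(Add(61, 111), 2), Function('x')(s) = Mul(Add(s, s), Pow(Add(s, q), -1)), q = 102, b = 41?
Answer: Rational(4230594, 143) ≈ 29585.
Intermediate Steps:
Function('x')(s) = Mul(2, s, Pow(Add(102, s), -1)) (Function('x')(s) = Mul(Add(s, s), Pow(Add(s, 102), -1)) = Mul(Mul(2, s), Pow(Add(102, s), -1)) = Mul(2, s, Pow(Add(102, s), -1)))
m = 29584 (m = Pow(172, 2) = 29584)
Add(m, Function('x')(b)) = Add(29584, Mul(2, 41, Pow(Add(102, 41), -1))) = Add(29584, Mul(2, 41, Pow(143, -1))) = Add(29584, Mul(2, 41, Rational(1, 143))) = Add(29584, Rational(82, 143)) = Rational(4230594, 143)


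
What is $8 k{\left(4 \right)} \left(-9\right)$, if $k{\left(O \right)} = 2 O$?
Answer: $-576$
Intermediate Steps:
$8 k{\left(4 \right)} \left(-9\right) = 8 \cdot 2 \cdot 4 \left(-9\right) = 8 \cdot 8 \left(-9\right) = 64 \left(-9\right) = -576$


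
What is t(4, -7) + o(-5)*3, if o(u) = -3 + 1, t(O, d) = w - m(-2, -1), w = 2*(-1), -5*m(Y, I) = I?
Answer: -41/5 ≈ -8.2000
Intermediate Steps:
m(Y, I) = -I/5
w = -2
t(O, d) = -11/5 (t(O, d) = -2 - (-1)*(-1)/5 = -2 - 1*⅕ = -2 - ⅕ = -11/5)
o(u) = -2
t(4, -7) + o(-5)*3 = -11/5 - 2*3 = -11/5 - 6 = -41/5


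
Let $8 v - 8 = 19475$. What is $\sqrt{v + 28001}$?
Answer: $\frac{\sqrt{486982}}{4} \approx 174.46$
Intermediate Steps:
$v = \frac{19483}{8}$ ($v = 1 + \frac{1}{8} \cdot 19475 = 1 + \frac{19475}{8} = \frac{19483}{8} \approx 2435.4$)
$\sqrt{v + 28001} = \sqrt{\frac{19483}{8} + 28001} = \sqrt{\frac{243491}{8}} = \frac{\sqrt{486982}}{4}$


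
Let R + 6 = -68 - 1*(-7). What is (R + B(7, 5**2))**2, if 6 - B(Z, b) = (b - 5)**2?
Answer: 212521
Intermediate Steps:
R = -67 (R = -6 + (-68 - 1*(-7)) = -6 + (-68 + 7) = -6 - 61 = -67)
B(Z, b) = 6 - (-5 + b)**2 (B(Z, b) = 6 - (b - 5)**2 = 6 - (-5 + b)**2)
(R + B(7, 5**2))**2 = (-67 + (6 - (-5 + 5**2)**2))**2 = (-67 + (6 - (-5 + 25)**2))**2 = (-67 + (6 - 1*20**2))**2 = (-67 + (6 - 1*400))**2 = (-67 + (6 - 400))**2 = (-67 - 394)**2 = (-461)**2 = 212521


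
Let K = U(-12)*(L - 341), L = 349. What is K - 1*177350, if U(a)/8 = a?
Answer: -178118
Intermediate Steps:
U(a) = 8*a
K = -768 (K = (8*(-12))*(349 - 341) = -96*8 = -768)
K - 1*177350 = -768 - 1*177350 = -768 - 177350 = -178118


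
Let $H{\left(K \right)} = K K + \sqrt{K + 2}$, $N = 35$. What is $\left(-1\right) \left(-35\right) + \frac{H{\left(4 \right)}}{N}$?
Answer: $\frac{1241}{35} + \frac{\sqrt{6}}{35} \approx 35.527$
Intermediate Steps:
$H{\left(K \right)} = K^{2} + \sqrt{2 + K}$
$\left(-1\right) \left(-35\right) + \frac{H{\left(4 \right)}}{N} = \left(-1\right) \left(-35\right) + \frac{4^{2} + \sqrt{2 + 4}}{35} = 35 + \left(16 + \sqrt{6}\right) \frac{1}{35} = 35 + \left(\frac{16}{35} + \frac{\sqrt{6}}{35}\right) = \frac{1241}{35} + \frac{\sqrt{6}}{35}$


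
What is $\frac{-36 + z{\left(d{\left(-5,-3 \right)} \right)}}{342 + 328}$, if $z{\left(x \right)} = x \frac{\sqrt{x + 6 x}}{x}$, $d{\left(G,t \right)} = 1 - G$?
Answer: $- \frac{18}{335} + \frac{\sqrt{42}}{670} \approx -0.044059$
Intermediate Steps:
$z{\left(x \right)} = \sqrt{7} \sqrt{x}$ ($z{\left(x \right)} = x \frac{\sqrt{7 x}}{x} = x \frac{\sqrt{7} \sqrt{x}}{x} = x \frac{\sqrt{7}}{\sqrt{x}} = \sqrt{7} \sqrt{x}$)
$\frac{-36 + z{\left(d{\left(-5,-3 \right)} \right)}}{342 + 328} = \frac{-36 + \sqrt{7} \sqrt{1 - -5}}{342 + 328} = \frac{-36 + \sqrt{7} \sqrt{1 + 5}}{670} = \left(-36 + \sqrt{7} \sqrt{6}\right) \frac{1}{670} = \left(-36 + \sqrt{42}\right) \frac{1}{670} = - \frac{18}{335} + \frac{\sqrt{42}}{670}$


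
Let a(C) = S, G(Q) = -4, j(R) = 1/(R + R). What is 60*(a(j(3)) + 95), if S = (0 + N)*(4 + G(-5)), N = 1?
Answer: 5700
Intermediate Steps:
j(R) = 1/(2*R)
S = 0 (S = (0 + 1)*(4 - 4) = 1*0 = 0)
a(C) = 0
60*(a(j(3)) + 95) = 60*(0 + 95) = 60*95 = 5700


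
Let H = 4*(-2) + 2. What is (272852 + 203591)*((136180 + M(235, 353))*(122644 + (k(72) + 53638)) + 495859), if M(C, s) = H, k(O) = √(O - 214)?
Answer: 11437262407022661 + 64879149082*I*√142 ≈ 1.1437e+16 + 7.7312e+11*I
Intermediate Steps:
k(O) = √(-214 + O)
H = -6 (H = -8 + 2 = -6)
M(C, s) = -6
(272852 + 203591)*((136180 + M(235, 353))*(122644 + (k(72) + 53638)) + 495859) = (272852 + 203591)*((136180 - 6)*(122644 + (√(-214 + 72) + 53638)) + 495859) = 476443*(136174*(122644 + (√(-142) + 53638)) + 495859) = 476443*(136174*(122644 + (I*√142 + 53638)) + 495859) = 476443*(136174*(122644 + (53638 + I*√142)) + 495859) = 476443*(136174*(176282 + I*√142) + 495859) = 476443*((24005025068 + 136174*I*√142) + 495859) = 476443*(24005520927 + 136174*I*√142) = 11437262407022661 + 64879149082*I*√142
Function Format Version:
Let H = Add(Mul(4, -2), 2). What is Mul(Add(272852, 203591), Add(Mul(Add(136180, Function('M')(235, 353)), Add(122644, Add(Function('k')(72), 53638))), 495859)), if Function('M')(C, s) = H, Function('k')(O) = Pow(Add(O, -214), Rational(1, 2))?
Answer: Add(11437262407022661, Mul(64879149082, I, Pow(142, Rational(1, 2)))) ≈ Add(1.1437e+16, Mul(7.7312e+11, I))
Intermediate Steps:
Function('k')(O) = Pow(Add(-214, O), Rational(1, 2))
H = -6 (H = Add(-8, 2) = -6)
Function('M')(C, s) = -6
Mul(Add(272852, 203591), Add(Mul(Add(136180, Function('M')(235, 353)), Add(122644, Add(Function('k')(72), 53638))), 495859)) = Mul(Add(272852, 203591), Add(Mul(Add(136180, -6), Add(122644, Add(Pow(Add(-214, 72), Rational(1, 2)), 53638))), 495859)) = Mul(476443, Add(Mul(136174, Add(122644, Add(Pow(-142, Rational(1, 2)), 53638))), 495859)) = Mul(476443, Add(Mul(136174, Add(122644, Add(Mul(I, Pow(142, Rational(1, 2))), 53638))), 495859)) = Mul(476443, Add(Mul(136174, Add(122644, Add(53638, Mul(I, Pow(142, Rational(1, 2)))))), 495859)) = Mul(476443, Add(Mul(136174, Add(176282, Mul(I, Pow(142, Rational(1, 2))))), 495859)) = Mul(476443, Add(Add(24005025068, Mul(136174, I, Pow(142, Rational(1, 2)))), 495859)) = Mul(476443, Add(24005520927, Mul(136174, I, Pow(142, Rational(1, 2))))) = Add(11437262407022661, Mul(64879149082, I, Pow(142, Rational(1, 2))))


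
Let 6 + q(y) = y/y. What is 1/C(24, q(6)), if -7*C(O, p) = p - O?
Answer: 7/29 ≈ 0.24138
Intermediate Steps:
q(y) = -5 (q(y) = -6 + y/y = -6 + 1 = -5)
C(O, p) = -p/7 + O/7 (C(O, p) = -(p - O)/7 = -p/7 + O/7)
1/C(24, q(6)) = 1/(-⅐*(-5) + (⅐)*24) = 1/(5/7 + 24/7) = 1/(29/7) = 7/29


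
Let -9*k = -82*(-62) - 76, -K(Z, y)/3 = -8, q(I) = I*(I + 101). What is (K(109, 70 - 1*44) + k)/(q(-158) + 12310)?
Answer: -1198/47961 ≈ -0.024979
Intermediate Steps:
q(I) = I*(101 + I)
K(Z, y) = 24 (K(Z, y) = -3*(-8) = 24)
k = -5008/9 (k = -(-82*(-62) - 76)/9 = -(5084 - 76)/9 = -1/9*5008 = -5008/9 ≈ -556.44)
(K(109, 70 - 1*44) + k)/(q(-158) + 12310) = (24 - 5008/9)/(-158*(101 - 158) + 12310) = -4792/(9*(-158*(-57) + 12310)) = -4792/(9*(9006 + 12310)) = -4792/9/21316 = -4792/9*1/21316 = -1198/47961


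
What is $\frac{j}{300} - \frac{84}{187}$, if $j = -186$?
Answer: $- \frac{9997}{9350} \approx -1.0692$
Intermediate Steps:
$\frac{j}{300} - \frac{84}{187} = - \frac{186}{300} - \frac{84}{187} = \left(-186\right) \frac{1}{300} - \frac{84}{187} = - \frac{31}{50} - \frac{84}{187} = - \frac{9997}{9350}$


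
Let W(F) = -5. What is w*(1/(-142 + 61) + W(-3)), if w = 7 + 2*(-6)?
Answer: 2030/81 ≈ 25.062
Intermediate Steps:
w = -5 (w = 7 - 12 = -5)
w*(1/(-142 + 61) + W(-3)) = -5*(1/(-142 + 61) - 5) = -5*(1/(-81) - 5) = -5*(-1/81 - 5) = -5*(-406/81) = 2030/81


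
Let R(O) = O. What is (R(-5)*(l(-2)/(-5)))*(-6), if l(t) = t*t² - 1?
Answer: 54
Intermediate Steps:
l(t) = -1 + t³ (l(t) = t³ - 1 = -1 + t³)
(R(-5)*(l(-2)/(-5)))*(-6) = -5*(-1 + (-2)³)/(-5)*(-6) = -5*(-1 - 8)*(-1)/5*(-6) = -(-45)*(-1)/5*(-6) = -5*9/5*(-6) = -9*(-6) = 54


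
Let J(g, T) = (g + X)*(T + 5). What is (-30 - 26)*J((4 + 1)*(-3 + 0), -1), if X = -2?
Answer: 3808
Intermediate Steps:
J(g, T) = (-2 + g)*(5 + T) (J(g, T) = (g - 2)*(T + 5) = (-2 + g)*(5 + T))
(-30 - 26)*J((4 + 1)*(-3 + 0), -1) = (-30 - 26)*(-10 - 2*(-1) + 5*((4 + 1)*(-3 + 0)) - (4 + 1)*(-3 + 0)) = -56*(-10 + 2 + 5*(5*(-3)) - 5*(-3)) = -56*(-10 + 2 + 5*(-15) - 1*(-15)) = -56*(-10 + 2 - 75 + 15) = -56*(-68) = 3808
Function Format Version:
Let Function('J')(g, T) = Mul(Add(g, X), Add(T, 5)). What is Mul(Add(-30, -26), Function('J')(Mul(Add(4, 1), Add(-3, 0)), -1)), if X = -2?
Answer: 3808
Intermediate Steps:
Function('J')(g, T) = Mul(Add(-2, g), Add(5, T)) (Function('J')(g, T) = Mul(Add(g, -2), Add(T, 5)) = Mul(Add(-2, g), Add(5, T)))
Mul(Add(-30, -26), Function('J')(Mul(Add(4, 1), Add(-3, 0)), -1)) = Mul(Add(-30, -26), Add(-10, Mul(-2, -1), Mul(5, Mul(Add(4, 1), Add(-3, 0))), Mul(-1, Mul(Add(4, 1), Add(-3, 0))))) = Mul(-56, Add(-10, 2, Mul(5, Mul(5, -3)), Mul(-1, Mul(5, -3)))) = Mul(-56, Add(-10, 2, Mul(5, -15), Mul(-1, -15))) = Mul(-56, Add(-10, 2, -75, 15)) = Mul(-56, -68) = 3808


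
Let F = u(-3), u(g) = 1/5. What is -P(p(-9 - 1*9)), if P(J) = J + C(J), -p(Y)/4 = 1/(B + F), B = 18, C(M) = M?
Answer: 40/91 ≈ 0.43956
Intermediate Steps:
u(g) = ⅕
F = ⅕ ≈ 0.20000
p(Y) = -20/91 (p(Y) = -4/(18 + ⅕) = -4/91/5 = -4*5/91 = -20/91)
P(J) = 2*J (P(J) = J + J = 2*J)
-P(p(-9 - 1*9)) = -2*(-20)/91 = -1*(-40/91) = 40/91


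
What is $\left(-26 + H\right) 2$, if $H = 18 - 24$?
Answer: $-64$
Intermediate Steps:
$H = -6$ ($H = 18 - 24 = -6$)
$\left(-26 + H\right) 2 = \left(-26 - 6\right) 2 = \left(-32\right) 2 = -64$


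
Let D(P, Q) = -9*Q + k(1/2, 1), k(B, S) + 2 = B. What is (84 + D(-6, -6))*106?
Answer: 14469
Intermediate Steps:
k(B, S) = -2 + B
D(P, Q) = -3/2 - 9*Q (D(P, Q) = -9*Q + (-2 + 1/2) = -9*Q + (-2 + ½) = -9*Q - 3/2 = -3/2 - 9*Q)
(84 + D(-6, -6))*106 = (84 + (-3/2 - 9*(-6)))*106 = (84 + (-3/2 + 54))*106 = (84 + 105/2)*106 = (273/2)*106 = 14469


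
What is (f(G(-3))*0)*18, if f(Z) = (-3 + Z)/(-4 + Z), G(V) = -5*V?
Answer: 0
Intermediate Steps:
f(Z) = (-3 + Z)/(-4 + Z)
(f(G(-3))*0)*18 = (((-3 - 5*(-3))/(-4 - 5*(-3)))*0)*18 = (((-3 + 15)/(-4 + 15))*0)*18 = ((12/11)*0)*18 = 0*18 = 0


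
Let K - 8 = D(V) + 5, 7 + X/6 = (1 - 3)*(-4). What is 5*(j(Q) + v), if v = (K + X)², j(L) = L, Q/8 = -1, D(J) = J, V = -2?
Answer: 1405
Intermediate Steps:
Q = -8 (Q = 8*(-1) = -8)
X = 6 (X = -42 + 6*((1 - 3)*(-4)) = -42 + 6*(-2*(-4)) = -42 + 6*8 = -42 + 48 = 6)
K = 11 (K = 8 + (-2 + 5) = 8 + 3 = 11)
v = 289 (v = (11 + 6)² = 17² = 289)
5*(j(Q) + v) = 5*(-8 + 289) = 5*281 = 1405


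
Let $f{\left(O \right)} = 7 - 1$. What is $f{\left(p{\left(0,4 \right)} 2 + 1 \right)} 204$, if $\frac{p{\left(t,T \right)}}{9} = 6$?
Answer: $1224$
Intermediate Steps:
$p{\left(t,T \right)} = 54$ ($p{\left(t,T \right)} = 9 \cdot 6 = 54$)
$f{\left(O \right)} = 6$ ($f{\left(O \right)} = 7 - 1 = 6$)
$f{\left(p{\left(0,4 \right)} 2 + 1 \right)} 204 = 6 \cdot 204 = 1224$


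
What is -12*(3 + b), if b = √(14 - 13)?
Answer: -48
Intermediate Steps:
b = 1 (b = √1 = 1)
-12*(3 + b) = -12*(3 + 1) = -12*4 = -48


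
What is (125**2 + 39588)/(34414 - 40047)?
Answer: -55213/5633 ≈ -9.8017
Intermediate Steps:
(125**2 + 39588)/(34414 - 40047) = (15625 + 39588)/(-5633) = 55213*(-1/5633) = -55213/5633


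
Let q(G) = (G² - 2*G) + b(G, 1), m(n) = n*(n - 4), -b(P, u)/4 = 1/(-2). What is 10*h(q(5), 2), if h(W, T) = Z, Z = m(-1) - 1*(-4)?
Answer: 90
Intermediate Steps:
b(P, u) = 2 (b(P, u) = -4/(-2) = -4*(-½) = 2)
m(n) = n*(-4 + n)
q(G) = 2 + G² - 2*G (q(G) = (G² - 2*G) + 2 = 2 + G² - 2*G)
Z = 9 (Z = -(-4 - 1) - 1*(-4) = -1*(-5) + 4 = 5 + 4 = 9)
h(W, T) = 9
10*h(q(5), 2) = 10*9 = 90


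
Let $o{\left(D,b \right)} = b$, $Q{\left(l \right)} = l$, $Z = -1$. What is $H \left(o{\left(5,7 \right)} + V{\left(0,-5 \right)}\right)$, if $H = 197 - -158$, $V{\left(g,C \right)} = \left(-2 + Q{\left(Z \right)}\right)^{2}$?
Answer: $5680$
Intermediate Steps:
$V{\left(g,C \right)} = 9$ ($V{\left(g,C \right)} = \left(-2 - 1\right)^{2} = \left(-3\right)^{2} = 9$)
$H = 355$ ($H = 197 + 158 = 355$)
$H \left(o{\left(5,7 \right)} + V{\left(0,-5 \right)}\right) = 355 \left(7 + 9\right) = 355 \cdot 16 = 5680$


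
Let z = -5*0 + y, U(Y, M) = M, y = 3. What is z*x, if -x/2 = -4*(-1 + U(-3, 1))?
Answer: 0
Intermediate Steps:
x = 0 (x = -(-8)*(-1 + 1) = -(-8)*0 = -2*0 = 0)
z = 3 (z = -5*0 + 3 = 0 + 3 = 3)
z*x = 3*0 = 0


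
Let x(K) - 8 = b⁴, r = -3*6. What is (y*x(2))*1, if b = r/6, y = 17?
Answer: 1513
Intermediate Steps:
r = -18
b = -3 (b = -18/6 = -18*⅙ = -3)
x(K) = 89 (x(K) = 8 + (-3)⁴ = 8 + 81 = 89)
(y*x(2))*1 = (17*89)*1 = 1513*1 = 1513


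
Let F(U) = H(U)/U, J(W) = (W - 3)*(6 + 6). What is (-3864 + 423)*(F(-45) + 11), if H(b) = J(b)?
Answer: -409479/5 ≈ -81896.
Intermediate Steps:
J(W) = -36 + 12*W (J(W) = (-3 + W)*12 = -36 + 12*W)
H(b) = -36 + 12*b
F(U) = (-36 + 12*U)/U
(-3864 + 423)*(F(-45) + 11) = (-3864 + 423)*((12 - 36/(-45)) + 11) = -3441*((12 - 36*(-1/45)) + 11) = -3441*((12 + ⅘) + 11) = -3441*(64/5 + 11) = -3441*119/5 = -409479/5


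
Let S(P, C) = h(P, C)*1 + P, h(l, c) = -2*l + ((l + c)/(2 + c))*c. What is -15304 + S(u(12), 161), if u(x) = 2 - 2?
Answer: -2468631/163 ≈ -15145.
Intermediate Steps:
u(x) = 0
h(l, c) = -2*l + c*(c + l)/(2 + c) (h(l, c) = -2*l + ((c + l)/(2 + c))*c = -2*l + c*(c + l)/(2 + c))
S(P, C) = P + (C**2 - 4*P - C*P)/(2 + C) (S(P, C) = ((C**2 - 4*P - C*P)/(2 + C))*1 + P = (C**2 - 4*P - C*P)/(2 + C) + P = P + (C**2 - 4*P - C*P)/(2 + C))
-15304 + S(u(12), 161) = -15304 + (161**2 - 2*0)/(2 + 161) = -15304 + (25921 + 0)/163 = -15304 + (1/163)*25921 = -15304 + 25921/163 = -2468631/163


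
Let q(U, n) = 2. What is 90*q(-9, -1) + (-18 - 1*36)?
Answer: 126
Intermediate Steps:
90*q(-9, -1) + (-18 - 1*36) = 90*2 + (-18 - 1*36) = 180 + (-18 - 36) = 180 - 54 = 126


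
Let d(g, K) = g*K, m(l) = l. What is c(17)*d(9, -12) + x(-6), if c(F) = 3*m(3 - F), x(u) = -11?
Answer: 4525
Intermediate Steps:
d(g, K) = K*g
c(F) = 9 - 3*F (c(F) = 3*(3 - F) = 9 - 3*F)
c(17)*d(9, -12) + x(-6) = (9 - 3*17)*(-12*9) - 11 = (9 - 51)*(-108) - 11 = -42*(-108) - 11 = 4536 - 11 = 4525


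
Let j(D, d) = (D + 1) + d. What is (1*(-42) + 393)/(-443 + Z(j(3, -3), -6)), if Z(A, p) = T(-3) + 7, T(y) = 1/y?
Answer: -1053/1309 ≈ -0.80443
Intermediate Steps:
j(D, d) = 1 + D + d (j(D, d) = (1 + D) + d = 1 + D + d)
Z(A, p) = 20/3 (Z(A, p) = 1/(-3) + 7 = -⅓ + 7 = 20/3)
(1*(-42) + 393)/(-443 + Z(j(3, -3), -6)) = (1*(-42) + 393)/(-443 + 20/3) = (-42 + 393)/(-1309/3) = 351*(-3/1309) = -1053/1309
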